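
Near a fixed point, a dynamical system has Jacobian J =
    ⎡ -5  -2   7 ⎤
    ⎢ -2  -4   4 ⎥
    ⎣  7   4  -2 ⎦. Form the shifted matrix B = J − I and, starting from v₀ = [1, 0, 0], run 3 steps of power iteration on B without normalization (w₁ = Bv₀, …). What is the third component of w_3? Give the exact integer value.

1036

B = J − I has rows (-6, -2, 7); (-2, -5, 4); (7, 4, -3)
w1 = Bv₀ = (-6, -2, 7)
w2 = Bw1 = (89, 50, -71)
w3 = Bw2 = (-1131, -712, 1036)
Requested component of w3: 1036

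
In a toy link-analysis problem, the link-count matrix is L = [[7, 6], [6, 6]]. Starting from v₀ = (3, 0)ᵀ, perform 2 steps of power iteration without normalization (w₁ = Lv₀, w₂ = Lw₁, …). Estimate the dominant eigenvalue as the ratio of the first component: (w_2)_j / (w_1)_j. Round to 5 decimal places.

w1 = Lv₀ = (21, 18)
w2 = Lw1 = (255, 234)
Ratio at component: 255 / 21 = 12.14286

λ ≈ 12.14286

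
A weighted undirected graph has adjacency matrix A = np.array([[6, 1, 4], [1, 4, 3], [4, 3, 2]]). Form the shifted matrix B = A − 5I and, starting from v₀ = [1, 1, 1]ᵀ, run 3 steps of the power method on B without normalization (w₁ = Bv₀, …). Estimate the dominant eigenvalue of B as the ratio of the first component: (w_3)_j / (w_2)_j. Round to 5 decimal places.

μ ≈ 4.96000

B = A − 5I has rows (1, 1, 4); (1, -1, 3); (4, 3, -3)
w1 = Bv₀ = (1·1 + 1·1 + 4·1; 1·1 + (-1)·1 + 3·1; 4·1 + 3·1 + (-3)·1) = (6, 3, 4)
w2 = Bw1 = (1·6 + 1·3 + 4·4; 1·6 + (-1)·3 + 3·4; 4·6 + 3·3 + (-3)·4) = (25, 15, 21)
w3 = Bw2 = (124, 73, 82)
Ratio: 124/25 = 4.96000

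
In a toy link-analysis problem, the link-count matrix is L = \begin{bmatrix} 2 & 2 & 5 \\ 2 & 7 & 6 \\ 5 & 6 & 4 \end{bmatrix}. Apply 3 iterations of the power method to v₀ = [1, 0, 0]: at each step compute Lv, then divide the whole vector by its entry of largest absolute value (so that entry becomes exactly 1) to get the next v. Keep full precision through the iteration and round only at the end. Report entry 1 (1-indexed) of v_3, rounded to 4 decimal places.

0.5688

Lv0 = (2.00000, 2.00000, 5.00000); divide by 5.00000 → v1 = (0.40000, 0.40000, 1.00000)
Lv1 = (6.60000, 9.60000, 8.40000); divide by 9.60000 → v2 = (0.68750, 1.00000, 0.87500)
Lv2 = (7.75000, 13.62500, 12.93750); divide by 13.62500 → v3 = (0.56881, 1.00000, 0.94954)
Requested entry of v3: 372/654 = 0.5688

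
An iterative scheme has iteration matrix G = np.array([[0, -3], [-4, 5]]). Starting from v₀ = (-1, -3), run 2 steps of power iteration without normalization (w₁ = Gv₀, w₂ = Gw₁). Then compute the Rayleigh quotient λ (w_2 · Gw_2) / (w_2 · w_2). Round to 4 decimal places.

w1 = Gv₀ = (0·(-1) + (-3)·(-3); (-4)·(-1) + 5·(-3)) = (9, -11)
w2 = Gw1 = (0·9 + (-3)·(-11); (-4)·9 + 5·(-11)) = (33, -91)
Gw2 = (273, -587)
w2·Gw2 = 33·273 + (-91)·(-587) = 62426; w2·w2 = 33·33 + (-91)·(-91) = 9370
λ ≈ 62426/9370 = 6.6623

6.6623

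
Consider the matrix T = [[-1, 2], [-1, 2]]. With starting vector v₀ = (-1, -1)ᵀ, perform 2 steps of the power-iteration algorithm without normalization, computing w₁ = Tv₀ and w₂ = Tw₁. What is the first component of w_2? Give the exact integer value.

-1

w1 = Tv₀ = ((-1)·(-1) + 2·(-1); (-1)·(-1) + 2·(-1)) = (-1, -1)
w2 = Tw1 = ((-1)·(-1) + 2·(-1); (-1)·(-1) + 2·(-1)) = (-1, -1)
The requested component of w2 is -1.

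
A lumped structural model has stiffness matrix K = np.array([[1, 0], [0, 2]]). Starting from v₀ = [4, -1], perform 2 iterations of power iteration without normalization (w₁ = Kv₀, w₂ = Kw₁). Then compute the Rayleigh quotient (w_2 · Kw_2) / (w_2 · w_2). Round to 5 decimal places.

w1 = Kv₀ = (4, -2)
w2 = Kw1 = (4, -4)
Kw2 = (4, -8)
w2·Kw2 = 4·4 + (-4)·(-8) = 48; w2·w2 = 4·4 + (-4)·(-4) = 32
λ ≈ 48/32 = 1.50000

1.50000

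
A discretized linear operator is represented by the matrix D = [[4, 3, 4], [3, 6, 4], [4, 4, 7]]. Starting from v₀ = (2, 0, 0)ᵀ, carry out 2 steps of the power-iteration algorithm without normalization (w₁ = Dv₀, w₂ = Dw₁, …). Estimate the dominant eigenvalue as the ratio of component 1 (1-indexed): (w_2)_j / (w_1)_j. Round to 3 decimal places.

10.250

w1 = Dv₀ = (4·2 + 3·0 + 4·0; 3·2 + 6·0 + 4·0; 4·2 + 4·0 + 7·0) = (8, 6, 8)
w2 = Dw1 = (4·8 + 3·6 + 4·8; 3·8 + 6·6 + 4·8; 4·8 + 4·6 + 7·8) = (82, 92, 112)
Ratio at component: 82 / 8 = 10.250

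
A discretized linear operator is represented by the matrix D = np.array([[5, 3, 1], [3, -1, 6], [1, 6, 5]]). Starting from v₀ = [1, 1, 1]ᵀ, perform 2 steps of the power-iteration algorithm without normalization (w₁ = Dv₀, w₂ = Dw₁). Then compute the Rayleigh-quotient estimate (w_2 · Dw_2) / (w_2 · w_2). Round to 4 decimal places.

λ ≈ 9.9510

w1 = Dv₀ = (9, 8, 12)
w2 = Dw1 = (81, 91, 117)
Dw2 = (795, 854, 1212)
w2·Dw2 = 81·795 + 91·854 + 117·1212 = 283913; w2·w2 = 81·81 + 91·91 + 117·117 = 28531
λ ≈ 283913/28531 = 9.9510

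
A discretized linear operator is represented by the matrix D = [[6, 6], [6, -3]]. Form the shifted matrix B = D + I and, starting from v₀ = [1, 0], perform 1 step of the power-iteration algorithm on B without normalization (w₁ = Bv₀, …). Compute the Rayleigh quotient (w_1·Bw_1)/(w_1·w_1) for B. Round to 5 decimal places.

μ ≈ 9.11765

B = D + I has rows (7, 6); (6, -2)
w1 = Bv₀ = (7·1 + 6·0; 6·1 + (-2)·0) = (7, 6)
Bw1 = (85, 30)
w1·Bw1 = 775; w1·w1 = 85; μ ≈ 775/85 = 9.11765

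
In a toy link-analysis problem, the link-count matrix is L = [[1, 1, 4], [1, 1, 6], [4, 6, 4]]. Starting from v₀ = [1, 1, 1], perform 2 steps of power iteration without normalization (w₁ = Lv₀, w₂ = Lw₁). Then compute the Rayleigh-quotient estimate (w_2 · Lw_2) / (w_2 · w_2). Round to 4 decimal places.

w1 = Lv₀ = (6, 8, 14)
w2 = Lw1 = (70, 98, 128)
Lw2 = (680, 936, 1380)
w2·Lw2 = 70·680 + 98·936 + 128·1380 = 315968; w2·w2 = 70·70 + 98·98 + 128·128 = 30888
λ ≈ 315968/30888 = 10.2295

10.2295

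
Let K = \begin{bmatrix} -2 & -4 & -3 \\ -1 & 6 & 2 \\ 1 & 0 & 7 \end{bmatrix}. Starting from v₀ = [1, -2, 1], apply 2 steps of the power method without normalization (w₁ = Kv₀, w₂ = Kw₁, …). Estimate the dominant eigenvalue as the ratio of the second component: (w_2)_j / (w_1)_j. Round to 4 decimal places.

4.8182

w1 = Kv₀ = ((-2)·1 + (-4)·(-2) + (-3)·1; (-1)·1 + 6·(-2) + 2·1; 1·1 + 0·(-2) + 7·1) = (3, -11, 8)
w2 = Kw1 = ((-2)·3 + (-4)·(-11) + (-3)·8; (-1)·3 + 6·(-11) + 2·8; 1·3 + 0·(-11) + 7·8) = (14, -53, 59)
Ratio at component: -53 / -11 = 4.8182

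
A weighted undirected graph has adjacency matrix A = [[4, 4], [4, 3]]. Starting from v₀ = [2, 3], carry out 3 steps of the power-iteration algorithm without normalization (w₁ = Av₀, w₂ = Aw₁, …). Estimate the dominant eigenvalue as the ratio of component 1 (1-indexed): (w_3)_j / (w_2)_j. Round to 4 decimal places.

w1 = Av₀ = (4·2 + 4·3; 4·2 + 3·3) = (20, 17)
w2 = Aw1 = (4·20 + 4·17; 4·20 + 3·17) = (148, 131)
w3 = Aw2 = (1116, 985)
Ratio at component: 1116 / 148 = 7.5405

λ ≈ 7.5405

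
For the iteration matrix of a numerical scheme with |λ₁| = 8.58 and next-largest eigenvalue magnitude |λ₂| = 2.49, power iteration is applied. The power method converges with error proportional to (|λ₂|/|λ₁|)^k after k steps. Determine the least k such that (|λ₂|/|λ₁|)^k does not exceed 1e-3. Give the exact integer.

6

|λ₂/λ₁| = 2.49/8.58 = 0.29021
Need k ≥ ln(1e-3) / ln(0.29021) = -6.9078 / -1.2372 ≈ 5.584
Smallest integer k satisfying the bound: 6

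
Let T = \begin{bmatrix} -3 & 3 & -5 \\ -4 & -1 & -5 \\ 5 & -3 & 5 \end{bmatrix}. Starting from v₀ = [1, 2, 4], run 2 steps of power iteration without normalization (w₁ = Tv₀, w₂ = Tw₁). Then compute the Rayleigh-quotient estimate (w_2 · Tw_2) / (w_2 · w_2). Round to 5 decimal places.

λ ≈ -0.23647

w1 = Tv₀ = ((-3)·1 + 3·2 + (-5)·4; (-4)·1 + (-1)·2 + (-5)·4; 5·1 + (-3)·2 + 5·4) = (-17, -26, 19)
w2 = Tw1 = ((-3)·(-17) + 3·(-26) + (-5)·19; (-4)·(-17) + (-1)·(-26) + (-5)·19; 5·(-17) + (-3)·(-26) + 5·19) = (-122, -1, 88)
Tw2 = (-77, 49, -167)
w2·Tw2 = (-122)·(-77) + (-1)·49 + 88·(-167) = -5351; w2·w2 = (-122)·(-122) + (-1)·(-1) + 88·88 = 22629
λ ≈ -5351/22629 = -0.23647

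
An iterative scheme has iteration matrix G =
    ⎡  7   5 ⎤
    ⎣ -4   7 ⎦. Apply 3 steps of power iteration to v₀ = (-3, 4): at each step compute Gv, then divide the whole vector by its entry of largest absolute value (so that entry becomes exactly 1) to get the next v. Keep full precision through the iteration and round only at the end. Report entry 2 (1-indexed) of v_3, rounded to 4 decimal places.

Gv0 = (-1.00000, 40.00000); divide by 40.00000 → v1 = (-0.02500, 1.00000)
Gv1 = (4.82500, 7.10000); divide by 7.10000 → v2 = (0.67958, 1.00000)
Gv2 = (9.75704, 4.28169); divide by 9.75704 → v3 = (1.00000, 0.43883)
Requested entry of v3: 1216/2771 = 0.4388

0.4388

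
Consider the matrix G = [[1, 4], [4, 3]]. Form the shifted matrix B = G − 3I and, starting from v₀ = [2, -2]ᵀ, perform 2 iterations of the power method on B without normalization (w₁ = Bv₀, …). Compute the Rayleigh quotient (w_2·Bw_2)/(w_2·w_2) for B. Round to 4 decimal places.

-5.1059

B = G − 3I has rows (-2, 4); (4, 0)
w1 = Bv₀ = ((-2)·2 + 4·(-2); 4·2 + 0·(-2)) = (-12, 8)
w2 = Bw1 = ((-2)·(-12) + 4·8; 4·(-12) + 0·8) = (56, -48)
Bw2 = (-304, 224)
w2·Bw2 = -27776; w2·w2 = 5440; μ ≈ -27776/5440 = -5.1059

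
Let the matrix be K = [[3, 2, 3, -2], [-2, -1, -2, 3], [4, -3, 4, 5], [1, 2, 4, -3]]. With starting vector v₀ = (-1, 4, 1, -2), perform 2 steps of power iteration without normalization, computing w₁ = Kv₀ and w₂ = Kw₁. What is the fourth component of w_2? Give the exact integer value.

w1 = Kv₀ = (3·(-1) + 2·4 + 3·1 + (-2)·(-2); (-2)·(-1) + (-1)·4 + (-2)·1 + 3·(-2); 4·(-1) + (-3)·4 + 4·1 + 5·(-2); 1·(-1) + 2·4 + 4·1 + (-3)·(-2)) = (12, -10, -22, 17)
w2 = Kw1 = (3·12 + 2·(-10) + 3·(-22) + (-2)·17; (-2)·12 + (-1)·(-10) + (-2)·(-22) + 3·17; 4·12 + (-3)·(-10) + 4·(-22) + 5·17; 1·12 + 2·(-10) + 4·(-22) + (-3)·17) = (-84, 81, 75, -147)
The requested component of w2 is -147.

-147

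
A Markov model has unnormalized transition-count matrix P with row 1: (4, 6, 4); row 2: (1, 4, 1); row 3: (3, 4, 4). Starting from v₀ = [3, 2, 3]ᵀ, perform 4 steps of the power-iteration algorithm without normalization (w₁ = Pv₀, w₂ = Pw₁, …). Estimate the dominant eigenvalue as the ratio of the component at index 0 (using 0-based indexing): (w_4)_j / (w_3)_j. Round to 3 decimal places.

9.336

w1 = Pv₀ = (4·3 + 6·2 + 4·3; 1·3 + 4·2 + 1·3; 3·3 + 4·2 + 4·3) = (36, 14, 29)
w2 = Pw1 = (4·36 + 6·14 + 4·29; 1·36 + 4·14 + 1·29; 3·36 + 4·14 + 4·29) = (344, 121, 280)
w3 = Pw2 = (3222, 1108, 2636)
w4 = Pw3 = (30080, 10290, 24642)
Ratio at component: 30080 / 3222 = 9.336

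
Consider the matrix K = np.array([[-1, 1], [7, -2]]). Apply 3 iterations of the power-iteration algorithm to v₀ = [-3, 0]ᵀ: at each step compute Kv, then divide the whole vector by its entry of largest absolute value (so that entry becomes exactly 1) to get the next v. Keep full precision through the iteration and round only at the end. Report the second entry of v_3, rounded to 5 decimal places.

Kv0 = (3.000000, -21.000000); divide by -21.000000 → v1 = (-0.142857, 1.000000)
Kv1 = (1.142857, -3.000000); divide by -3.000000 → v2 = (-0.380952, 1.000000)
Kv2 = (1.380952, -4.666667); divide by -4.666667 → v3 = (-0.295918, 1.000000)
Requested entry of v3: -294/-294 = 1.00000

1.00000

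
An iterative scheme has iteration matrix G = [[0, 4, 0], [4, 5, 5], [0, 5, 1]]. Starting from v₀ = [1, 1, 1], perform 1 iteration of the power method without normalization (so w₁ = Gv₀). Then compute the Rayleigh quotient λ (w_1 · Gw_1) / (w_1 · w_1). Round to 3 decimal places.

w1 = Gv₀ = (0·1 + 4·1 + 0·1; 4·1 + 5·1 + 5·1; 0·1 + 5·1 + 1·1) = (4, 14, 6)
Gw1 = (56, 116, 76)
w1·Gw1 = 4·56 + 14·116 + 6·76 = 2304; w1·w1 = 4·4 + 14·14 + 6·6 = 248
λ ≈ 2304/248 = 9.290

9.290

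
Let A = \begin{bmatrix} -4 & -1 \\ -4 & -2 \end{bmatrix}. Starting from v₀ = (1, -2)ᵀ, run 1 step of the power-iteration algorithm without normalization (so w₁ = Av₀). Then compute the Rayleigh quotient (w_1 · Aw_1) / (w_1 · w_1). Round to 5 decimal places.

-4.00000

w1 = Av₀ = ((-4)·1 + (-1)·(-2); (-4)·1 + (-2)·(-2)) = (-2, 0)
Aw1 = (8, 8)
w1·Aw1 = (-2)·8 + 0·8 = -16; w1·w1 = (-2)·(-2) + 0·0 = 4
λ ≈ -16/4 = -4.00000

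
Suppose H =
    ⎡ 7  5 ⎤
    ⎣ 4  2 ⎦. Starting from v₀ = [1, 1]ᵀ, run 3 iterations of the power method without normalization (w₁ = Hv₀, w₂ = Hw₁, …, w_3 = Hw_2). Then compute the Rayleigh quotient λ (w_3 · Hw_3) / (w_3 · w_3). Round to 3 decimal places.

9.623

w1 = Hv₀ = (12, 6)
w2 = Hw1 = (114, 60)
w3 = Hw2 = (1098, 576)
Hw3 = (10566, 5544)
w3·Hw3 = 1098·10566 + 576·5544 = 14794812; w3·w3 = 1098·1098 + 576·576 = 1537380
λ ≈ 14794812/1537380 = 9.623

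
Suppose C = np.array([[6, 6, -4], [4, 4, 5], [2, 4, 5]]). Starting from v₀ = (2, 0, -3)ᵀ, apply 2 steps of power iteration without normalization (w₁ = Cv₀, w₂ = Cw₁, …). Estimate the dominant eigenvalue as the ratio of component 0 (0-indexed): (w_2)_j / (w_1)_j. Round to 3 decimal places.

w1 = Cv₀ = (6·2 + 6·0 + (-4)·(-3); 4·2 + 4·0 + 5·(-3); 2·2 + 4·0 + 5·(-3)) = (24, -7, -11)
w2 = Cw1 = (6·24 + 6·(-7) + (-4)·(-11); 4·24 + 4·(-7) + 5·(-11); 2·24 + 4·(-7) + 5·(-11)) = (146, 13, -35)
Ratio at component: 146 / 24 = 6.083

6.083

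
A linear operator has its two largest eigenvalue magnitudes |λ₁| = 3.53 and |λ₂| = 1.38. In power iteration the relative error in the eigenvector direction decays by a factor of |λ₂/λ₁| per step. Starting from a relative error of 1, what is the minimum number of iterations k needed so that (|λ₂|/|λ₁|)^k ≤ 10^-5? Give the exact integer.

13

|λ₂/λ₁| = 1.38/3.53 = 0.39093
Need k ≥ ln(10^-5) / ln(0.39093) = -11.5129 / -0.9392 ≈ 12.258
Smallest integer k satisfying the bound: 13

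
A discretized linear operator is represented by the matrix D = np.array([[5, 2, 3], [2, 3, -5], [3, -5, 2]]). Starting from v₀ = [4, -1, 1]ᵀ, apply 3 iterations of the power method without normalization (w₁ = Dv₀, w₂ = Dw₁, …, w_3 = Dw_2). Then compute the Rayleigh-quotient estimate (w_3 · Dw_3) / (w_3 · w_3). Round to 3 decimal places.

7.293

w1 = Dv₀ = (21, 0, 19)
w2 = Dw1 = (162, -53, 101)
w3 = Dw2 = (1007, -340, 953)
Dw3 = (7214, -3771, 6627)
w3·Dw3 = 1007·7214 + (-340)·(-3771) + 953·6627 = 14862169; w3·w3 = 1007·1007 + (-340)·(-340) + 953·953 = 2037858
λ ≈ 14862169/2037858 = 7.293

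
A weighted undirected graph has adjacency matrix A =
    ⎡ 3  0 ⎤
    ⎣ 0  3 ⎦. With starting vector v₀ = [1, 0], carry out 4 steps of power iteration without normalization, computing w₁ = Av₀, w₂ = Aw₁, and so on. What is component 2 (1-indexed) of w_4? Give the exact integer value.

0

w1 = Av₀ = (3·1 + 0·0; 0·1 + 3·0) = (3, 0)
w2 = Aw1 = (3·3 + 0·0; 0·3 + 3·0) = (9, 0)
w3 = Aw2 = (27, 0)
w4 = Aw3 = (81, 0)
The requested component of w4 is 0.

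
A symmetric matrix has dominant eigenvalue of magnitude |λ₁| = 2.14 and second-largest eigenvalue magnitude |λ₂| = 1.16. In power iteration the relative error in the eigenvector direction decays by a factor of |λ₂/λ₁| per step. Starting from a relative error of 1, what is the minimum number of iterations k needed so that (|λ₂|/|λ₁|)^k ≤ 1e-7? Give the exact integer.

27

|λ₂/λ₁| = 1.16/2.14 = 0.54206
Need k ≥ ln(1e-7) / ln(0.54206) = -16.1181 / -0.6124 ≈ 26.320
Smallest integer k satisfying the bound: 27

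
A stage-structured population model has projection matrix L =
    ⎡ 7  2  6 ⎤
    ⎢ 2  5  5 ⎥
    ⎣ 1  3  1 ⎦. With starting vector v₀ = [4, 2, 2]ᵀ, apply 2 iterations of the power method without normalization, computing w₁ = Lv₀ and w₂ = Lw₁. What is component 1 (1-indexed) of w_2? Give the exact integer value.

436

w1 = Lv₀ = (44, 28, 12)
w2 = Lw1 = (436, 288, 140)
The requested component of w2 is 436.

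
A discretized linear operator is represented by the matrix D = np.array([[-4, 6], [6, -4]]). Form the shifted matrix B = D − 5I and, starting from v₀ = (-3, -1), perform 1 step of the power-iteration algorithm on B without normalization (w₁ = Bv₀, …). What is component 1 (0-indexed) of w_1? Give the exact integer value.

B = D − 5I has rows (-9, 6); (6, -9)
w1 = Bv₀ = ((-9)·(-3) + 6·(-1); 6·(-3) + (-9)·(-1)) = (21, -9)
Requested component of w1: -9

-9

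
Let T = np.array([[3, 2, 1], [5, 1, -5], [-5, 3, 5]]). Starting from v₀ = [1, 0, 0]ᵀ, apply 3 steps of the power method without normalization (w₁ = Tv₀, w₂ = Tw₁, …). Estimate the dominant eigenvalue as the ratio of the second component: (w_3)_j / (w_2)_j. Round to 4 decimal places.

w1 = Tv₀ = (3·1 + 2·0 + 1·0; 5·1 + 1·0 + (-5)·0; (-5)·1 + 3·0 + 5·0) = (3, 5, -5)
w2 = Tw1 = (3·3 + 2·5 + 1·(-5); 5·3 + 1·5 + (-5)·(-5); (-5)·3 + 3·5 + 5·(-5)) = (14, 45, -25)
w3 = Tw2 = (107, 240, -60)
Ratio at component: 240 / 45 = 5.3333

5.3333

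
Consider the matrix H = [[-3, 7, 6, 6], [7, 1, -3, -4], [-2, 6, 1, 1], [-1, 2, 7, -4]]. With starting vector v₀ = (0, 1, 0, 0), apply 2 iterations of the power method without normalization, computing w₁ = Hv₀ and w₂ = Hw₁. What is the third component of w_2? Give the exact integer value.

w1 = Hv₀ = (7, 1, 6, 2)
w2 = Hw1 = (34, 24, 0, 29)
The requested component of w2 is 0.

0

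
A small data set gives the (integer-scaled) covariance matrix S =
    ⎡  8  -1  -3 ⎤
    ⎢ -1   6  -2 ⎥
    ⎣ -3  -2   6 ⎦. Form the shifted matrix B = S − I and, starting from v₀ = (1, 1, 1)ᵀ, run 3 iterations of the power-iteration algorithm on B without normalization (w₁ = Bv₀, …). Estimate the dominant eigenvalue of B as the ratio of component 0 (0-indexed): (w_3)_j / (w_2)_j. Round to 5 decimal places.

B = S − I has rows (7, -1, -3); (-1, 5, -2); (-3, -2, 5)
w1 = Bv₀ = (3, 2, 0)
w2 = Bw1 = (19, 7, -13)
w3 = Bw2 = (165, 42, -136)
Ratio: 165/19 = 8.68421

μ ≈ 8.68421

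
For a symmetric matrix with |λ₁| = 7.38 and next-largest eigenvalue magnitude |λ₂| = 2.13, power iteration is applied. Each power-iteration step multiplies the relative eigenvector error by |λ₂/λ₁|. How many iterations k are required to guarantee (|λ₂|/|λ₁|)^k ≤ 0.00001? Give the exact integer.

|λ₂/λ₁| = 2.13/7.38 = 0.28862
Need k ≥ ln(0.00001) / ln(0.28862) = -11.5129 / -1.2427 ≈ 9.265
Smallest integer k satisfying the bound: 10

10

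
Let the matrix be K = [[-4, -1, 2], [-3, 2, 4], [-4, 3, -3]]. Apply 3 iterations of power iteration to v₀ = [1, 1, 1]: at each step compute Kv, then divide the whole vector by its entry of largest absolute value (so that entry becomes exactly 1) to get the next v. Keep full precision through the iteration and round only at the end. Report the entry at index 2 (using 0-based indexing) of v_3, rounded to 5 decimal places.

-0.83465

Kv0 = (-3.000000, 3.000000, -4.000000); divide by -4.000000 → v1 = (0.750000, -0.750000, 1.000000)
Kv1 = (-0.250000, 0.250000, -8.250000); divide by -8.250000 → v2 = (0.030303, -0.030303, 1.000000)
Kv2 = (1.909091, 3.848485, -3.212121); divide by 3.848485 → v3 = (0.496063, 1.000000, -0.834646)
Requested entry of v3: -106/127 = -0.83465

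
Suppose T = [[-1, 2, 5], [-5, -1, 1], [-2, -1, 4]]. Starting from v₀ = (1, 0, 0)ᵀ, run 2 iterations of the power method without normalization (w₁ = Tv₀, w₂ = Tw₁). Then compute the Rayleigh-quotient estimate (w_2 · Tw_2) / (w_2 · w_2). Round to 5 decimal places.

λ ≈ 0.21596

w1 = Tv₀ = ((-1)·1 + 2·0 + 5·0; (-5)·1 + (-1)·0 + 1·0; (-2)·1 + (-1)·0 + 4·0) = (-1, -5, -2)
w2 = Tw1 = ((-1)·(-1) + 2·(-5) + 5·(-2); (-5)·(-1) + (-1)·(-5) + 1·(-2); (-2)·(-1) + (-1)·(-5) + 4·(-2)) = (-19, 8, -1)
Tw2 = (30, 86, 26)
w2·Tw2 = (-19)·30 + 8·86 + (-1)·26 = 92; w2·w2 = (-19)·(-19) + 8·8 + (-1)·(-1) = 426
λ ≈ 92/426 = 0.21596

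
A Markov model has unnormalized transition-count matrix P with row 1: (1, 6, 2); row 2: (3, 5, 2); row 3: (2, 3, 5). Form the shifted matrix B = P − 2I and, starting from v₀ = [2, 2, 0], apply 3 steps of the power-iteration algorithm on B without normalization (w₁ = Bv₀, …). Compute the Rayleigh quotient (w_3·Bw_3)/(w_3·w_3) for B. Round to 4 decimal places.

7.7914

B = P − 2I has rows (-1, 6, 2); (3, 3, 2); (2, 3, 3)
w1 = Bv₀ = (10, 12, 10)
w2 = Bw1 = (82, 86, 86)
w3 = Bw2 = (606, 676, 680)
Bw3 = (4810, 5206, 5280)
w3·Bw3 = 10024516; w3·w3 = 1286612; μ ≈ 10024516/1286612 = 7.7914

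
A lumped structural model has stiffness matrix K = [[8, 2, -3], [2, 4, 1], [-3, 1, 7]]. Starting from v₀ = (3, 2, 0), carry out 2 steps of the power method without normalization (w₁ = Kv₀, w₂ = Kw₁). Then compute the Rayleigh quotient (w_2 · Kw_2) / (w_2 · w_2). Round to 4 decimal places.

w1 = Kv₀ = (8·3 + 2·2 + (-3)·0; 2·3 + 4·2 + 1·0; (-3)·3 + 1·2 + 7·0) = (28, 14, -7)
w2 = Kw1 = (8·28 + 2·14 + (-3)·(-7); 2·28 + 4·14 + 1·(-7); (-3)·28 + 1·14 + 7·(-7)) = (273, 105, -119)
Kw2 = (2751, 847, -1547)
w2·Kw2 = 273·2751 + 105·847 + (-119)·(-1547) = 1024051; w2·w2 = 273·273 + 105·105 + (-119)·(-119) = 99715
λ ≈ 1024051/99715 = 10.2698

10.2698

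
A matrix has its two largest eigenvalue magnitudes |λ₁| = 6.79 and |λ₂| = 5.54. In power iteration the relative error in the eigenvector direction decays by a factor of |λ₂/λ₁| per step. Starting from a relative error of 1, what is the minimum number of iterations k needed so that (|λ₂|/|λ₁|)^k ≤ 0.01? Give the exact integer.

|λ₂/λ₁| = 5.54/6.79 = 0.81591
Need k ≥ ln(0.01) / ln(0.81591) = -4.6052 / -0.2035 ≈ 22.635
Smallest integer k satisfying the bound: 23

23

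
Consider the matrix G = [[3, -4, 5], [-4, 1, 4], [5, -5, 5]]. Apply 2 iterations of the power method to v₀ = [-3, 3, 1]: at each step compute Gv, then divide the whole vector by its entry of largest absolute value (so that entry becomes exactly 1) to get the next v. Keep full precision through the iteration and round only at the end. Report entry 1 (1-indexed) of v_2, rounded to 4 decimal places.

0.8300

Gv0 = (-16.00000, 19.00000, -25.00000); divide by -25.00000 → v1 = (0.64000, -0.76000, 1.00000)
Gv1 = (9.96000, 0.68000, 12.00000); divide by 12.00000 → v2 = (0.83000, 0.05667, 1.00000)
Requested entry of v2: -249/-300 = 0.8300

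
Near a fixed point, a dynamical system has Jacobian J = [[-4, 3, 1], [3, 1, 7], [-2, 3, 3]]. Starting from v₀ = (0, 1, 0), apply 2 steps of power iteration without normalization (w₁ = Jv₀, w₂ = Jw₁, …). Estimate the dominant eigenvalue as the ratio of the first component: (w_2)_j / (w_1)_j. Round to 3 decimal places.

w1 = Jv₀ = ((-4)·0 + 3·1 + 1·0; 3·0 + 1·1 + 7·0; (-2)·0 + 3·1 + 3·0) = (3, 1, 3)
w2 = Jw1 = ((-4)·3 + 3·1 + 1·3; 3·3 + 1·1 + 7·3; (-2)·3 + 3·1 + 3·3) = (-6, 31, 6)
Ratio at component: -6 / 3 = -2.000

-2.000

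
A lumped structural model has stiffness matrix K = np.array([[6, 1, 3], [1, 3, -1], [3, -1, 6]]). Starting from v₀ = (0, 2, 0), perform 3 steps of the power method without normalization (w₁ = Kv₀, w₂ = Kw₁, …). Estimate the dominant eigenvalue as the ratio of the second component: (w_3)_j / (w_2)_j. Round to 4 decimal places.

w1 = Kv₀ = (6·0 + 1·2 + 3·0; 1·0 + 3·2 + (-1)·0; 3·0 + (-1)·2 + 6·0) = (2, 6, -2)
w2 = Kw1 = (6·2 + 1·6 + 3·(-2); 1·2 + 3·6 + (-1)·(-2); 3·2 + (-1)·6 + 6·(-2)) = (12, 22, -12)
w3 = Kw2 = (58, 90, -58)
Ratio at component: 90 / 22 = 4.0909

λ ≈ 4.0909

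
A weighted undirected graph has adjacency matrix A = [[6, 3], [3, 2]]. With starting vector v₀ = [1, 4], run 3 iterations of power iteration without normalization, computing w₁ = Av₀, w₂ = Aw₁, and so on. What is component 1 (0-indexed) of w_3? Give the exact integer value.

w1 = Av₀ = (18, 11)
w2 = Aw1 = (141, 76)
w3 = Aw2 = (1074, 575)
The requested component of w3 is 575.

575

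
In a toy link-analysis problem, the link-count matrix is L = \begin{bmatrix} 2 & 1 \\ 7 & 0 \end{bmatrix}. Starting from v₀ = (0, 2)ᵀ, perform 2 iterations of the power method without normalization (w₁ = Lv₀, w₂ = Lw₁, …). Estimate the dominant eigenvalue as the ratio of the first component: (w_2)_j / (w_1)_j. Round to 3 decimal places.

2.000

w1 = Lv₀ = (2, 0)
w2 = Lw1 = (4, 14)
Ratio at component: 4 / 2 = 2.000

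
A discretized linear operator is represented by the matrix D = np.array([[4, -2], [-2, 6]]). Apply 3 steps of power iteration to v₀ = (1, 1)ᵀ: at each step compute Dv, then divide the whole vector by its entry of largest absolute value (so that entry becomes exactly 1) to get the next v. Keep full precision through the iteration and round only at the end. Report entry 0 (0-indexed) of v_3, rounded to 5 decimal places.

-0.33333

Dv0 = (2.000000, 4.000000); divide by 4.000000 → v1 = (0.500000, 1.000000)
Dv1 = (0.000000, 5.000000); divide by 5.000000 → v2 = (0.000000, 1.000000)
Dv2 = (-2.000000, 6.000000); divide by 6.000000 → v3 = (-0.333333, 1.000000)
Requested entry of v3: -40/120 = -0.33333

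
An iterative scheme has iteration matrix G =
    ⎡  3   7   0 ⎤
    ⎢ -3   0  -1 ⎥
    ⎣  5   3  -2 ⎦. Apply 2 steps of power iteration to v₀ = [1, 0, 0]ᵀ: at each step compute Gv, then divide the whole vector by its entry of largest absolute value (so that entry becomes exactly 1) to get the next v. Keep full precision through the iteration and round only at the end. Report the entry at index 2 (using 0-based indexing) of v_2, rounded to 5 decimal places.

0.28571

Gv0 = (3.000000, -3.000000, 5.000000); divide by 5.000000 → v1 = (0.600000, -0.600000, 1.000000)
Gv1 = (-2.400000, -2.800000, -0.800000); divide by -2.800000 → v2 = (0.857143, 1.000000, 0.285714)
Requested entry of v2: -4/-14 = 0.28571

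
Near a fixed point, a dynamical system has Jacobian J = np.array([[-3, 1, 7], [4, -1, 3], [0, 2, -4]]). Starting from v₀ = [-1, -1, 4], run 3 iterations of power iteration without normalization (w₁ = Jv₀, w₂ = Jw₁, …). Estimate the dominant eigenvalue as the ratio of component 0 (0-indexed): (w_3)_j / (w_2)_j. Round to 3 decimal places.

w1 = Jv₀ = ((-3)·(-1) + 1·(-1) + 7·4; 4·(-1) + (-1)·(-1) + 3·4; 0·(-1) + 2·(-1) + (-4)·4) = (30, 9, -18)
w2 = Jw1 = ((-3)·30 + 1·9 + 7·(-18); 4·30 + (-1)·9 + 3·(-18); 0·30 + 2·9 + (-4)·(-18)) = (-207, 57, 90)
w3 = Jw2 = (1308, -615, -246)
Ratio at component: 1308 / -207 = -6.319

λ ≈ -6.319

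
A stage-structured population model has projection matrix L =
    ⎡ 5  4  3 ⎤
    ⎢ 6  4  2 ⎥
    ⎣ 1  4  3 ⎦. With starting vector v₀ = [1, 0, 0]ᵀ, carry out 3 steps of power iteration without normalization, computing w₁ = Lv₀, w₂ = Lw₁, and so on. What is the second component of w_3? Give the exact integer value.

w1 = Lv₀ = (5·1 + 4·0 + 3·0; 6·1 + 4·0 + 2·0; 1·1 + 4·0 + 3·0) = (5, 6, 1)
w2 = Lw1 = (5·5 + 4·6 + 3·1; 6·5 + 4·6 + 2·1; 1·5 + 4·6 + 3·1) = (52, 56, 32)
w3 = Lw2 = (580, 600, 372)
The requested component of w3 is 600.

600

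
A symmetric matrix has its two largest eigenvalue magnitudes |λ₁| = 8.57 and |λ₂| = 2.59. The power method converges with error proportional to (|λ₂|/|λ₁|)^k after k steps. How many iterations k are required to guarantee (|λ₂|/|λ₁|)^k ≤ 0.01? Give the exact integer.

|λ₂/λ₁| = 2.59/8.57 = 0.30222
Need k ≥ ln(0.01) / ln(0.30222) = -4.6052 / -1.1966 ≈ 3.849
Smallest integer k satisfying the bound: 4

4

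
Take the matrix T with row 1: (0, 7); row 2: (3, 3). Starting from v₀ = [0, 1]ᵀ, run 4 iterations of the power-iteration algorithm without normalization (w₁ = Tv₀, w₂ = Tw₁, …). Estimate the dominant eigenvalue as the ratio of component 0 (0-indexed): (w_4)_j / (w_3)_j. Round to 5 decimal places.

w1 = Tv₀ = (0·0 + 7·1; 3·0 + 3·1) = (7, 3)
w2 = Tw1 = (0·7 + 7·3; 3·7 + 3·3) = (21, 30)
w3 = Tw2 = (210, 153)
w4 = Tw3 = (1071, 1089)
Ratio at component: 1071 / 210 = 5.10000

λ ≈ 5.10000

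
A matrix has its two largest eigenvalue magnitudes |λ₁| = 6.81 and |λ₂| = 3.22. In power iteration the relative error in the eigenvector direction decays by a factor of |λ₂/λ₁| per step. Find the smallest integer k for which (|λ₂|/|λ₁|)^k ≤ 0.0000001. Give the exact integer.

|λ₂/λ₁| = 3.22/6.81 = 0.47283
Need k ≥ ln(0.0000001) / ln(0.47283) = -16.1181 / -0.7490 ≈ 21.519
Smallest integer k satisfying the bound: 22

22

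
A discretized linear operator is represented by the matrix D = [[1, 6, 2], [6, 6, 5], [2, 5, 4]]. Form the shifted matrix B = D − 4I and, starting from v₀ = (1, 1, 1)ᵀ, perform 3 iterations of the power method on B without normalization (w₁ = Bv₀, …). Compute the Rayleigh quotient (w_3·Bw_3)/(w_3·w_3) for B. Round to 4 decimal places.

B = D − 4I has rows (-3, 6, 2); (6, 2, 5); (2, 5, 0)
w1 = Bv₀ = ((-3)·1 + 6·1 + 2·1; 6·1 + 2·1 + 5·1; 2·1 + 5·1 + 0·1) = (5, 13, 7)
w2 = Bw1 = ((-3)·5 + 6·13 + 2·7; 6·5 + 2·13 + 5·7; 2·5 + 5·13 + 0·7) = (77, 91, 75)
w3 = Bw2 = (465, 1019, 609)
Bw3 = (5937, 7873, 6025)
w3·Bw3 = 14452517; w3·w3 = 1625467; μ ≈ 14452517/1625467 = 8.8913

8.8913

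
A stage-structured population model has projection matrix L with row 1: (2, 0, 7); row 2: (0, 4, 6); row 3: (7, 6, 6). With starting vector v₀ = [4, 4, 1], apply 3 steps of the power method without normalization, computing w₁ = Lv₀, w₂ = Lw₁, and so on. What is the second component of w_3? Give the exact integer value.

w1 = Lv₀ = (15, 22, 58)
w2 = Lw1 = (436, 436, 585)
w3 = Lw2 = (4967, 5254, 9178)
The requested component of w3 is 5254.

5254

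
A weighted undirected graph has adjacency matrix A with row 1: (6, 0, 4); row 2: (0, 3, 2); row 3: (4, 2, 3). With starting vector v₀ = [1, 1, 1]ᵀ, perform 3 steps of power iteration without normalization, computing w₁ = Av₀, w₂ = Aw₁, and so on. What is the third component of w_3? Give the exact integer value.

w1 = Av₀ = (10, 5, 9)
w2 = Aw1 = (96, 33, 77)
w3 = Aw2 = (884, 253, 681)
The requested component of w3 is 681.

681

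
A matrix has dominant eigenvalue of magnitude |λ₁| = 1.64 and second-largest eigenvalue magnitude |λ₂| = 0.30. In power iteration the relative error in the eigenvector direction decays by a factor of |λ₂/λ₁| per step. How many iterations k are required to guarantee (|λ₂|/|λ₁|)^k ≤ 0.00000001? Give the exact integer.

|λ₂/λ₁| = 0.30/1.64 = 0.18293
Need k ≥ ln(0.00000001) / ln(0.18293) = -18.4207 / -1.6987 ≈ 10.844
Smallest integer k satisfying the bound: 11

11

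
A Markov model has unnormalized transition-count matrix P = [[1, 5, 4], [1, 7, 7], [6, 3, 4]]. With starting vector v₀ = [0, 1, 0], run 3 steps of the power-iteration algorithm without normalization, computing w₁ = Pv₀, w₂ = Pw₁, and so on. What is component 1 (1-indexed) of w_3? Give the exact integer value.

679

w1 = Pv₀ = (5, 7, 3)
w2 = Pw1 = (52, 75, 63)
w3 = Pw2 = (679, 1018, 789)
The requested component of w3 is 679.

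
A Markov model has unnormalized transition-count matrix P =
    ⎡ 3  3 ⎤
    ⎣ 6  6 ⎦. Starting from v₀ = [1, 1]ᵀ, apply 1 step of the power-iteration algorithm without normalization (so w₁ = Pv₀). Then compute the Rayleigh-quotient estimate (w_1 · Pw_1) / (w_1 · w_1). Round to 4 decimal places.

w1 = Pv₀ = (3·1 + 3·1; 6·1 + 6·1) = (6, 12)
Pw1 = (54, 108)
w1·Pw1 = 6·54 + 12·108 = 1620; w1·w1 = 6·6 + 12·12 = 180
λ ≈ 1620/180 = 9.0000

9.0000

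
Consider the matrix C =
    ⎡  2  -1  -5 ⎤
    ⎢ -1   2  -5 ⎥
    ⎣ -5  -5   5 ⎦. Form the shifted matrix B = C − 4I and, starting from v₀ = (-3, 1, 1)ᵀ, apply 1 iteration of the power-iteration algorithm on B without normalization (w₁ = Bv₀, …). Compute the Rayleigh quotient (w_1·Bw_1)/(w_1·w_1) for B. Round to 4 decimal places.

B = C − 4I has rows (-2, -1, -5); (-1, -2, -5); (-5, -5, 1)
w1 = Bv₀ = (0, -4, 11)
Bw1 = (-51, -47, 31)
w1·Bw1 = 529; w1·w1 = 137; μ ≈ 529/137 = 3.8613

μ ≈ 3.8613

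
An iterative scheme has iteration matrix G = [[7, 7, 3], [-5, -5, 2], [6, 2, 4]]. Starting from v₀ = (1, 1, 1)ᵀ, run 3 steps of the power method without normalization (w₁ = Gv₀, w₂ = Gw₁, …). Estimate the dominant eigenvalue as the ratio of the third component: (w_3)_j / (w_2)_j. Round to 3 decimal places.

λ ≈ 8.119

w1 = Gv₀ = (7·1 + 7·1 + 3·1; (-5)·1 + (-5)·1 + 2·1; 6·1 + 2·1 + 4·1) = (17, -8, 12)
w2 = Gw1 = (7·17 + 7·(-8) + 3·12; (-5)·17 + (-5)·(-8) + 2·12; 6·17 + 2·(-8) + 4·12) = (99, -21, 134)
w3 = Gw2 = (948, -122, 1088)
Ratio at component: 1088 / 134 = 8.119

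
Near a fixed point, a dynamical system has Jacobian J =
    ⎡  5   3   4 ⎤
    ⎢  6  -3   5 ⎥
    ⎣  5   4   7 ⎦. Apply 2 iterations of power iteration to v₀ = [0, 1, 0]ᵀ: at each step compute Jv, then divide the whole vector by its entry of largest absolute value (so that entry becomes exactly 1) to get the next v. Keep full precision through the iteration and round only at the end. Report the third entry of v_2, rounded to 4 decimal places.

Jv0 = (3.00000, -3.00000, 4.00000); divide by 4.00000 → v1 = (0.75000, -0.75000, 1.00000)
Jv1 = (5.50000, 11.75000, 7.75000); divide by 11.75000 → v2 = (0.46809, 1.00000, 0.65957)
Requested entry of v2: 31/47 = 0.6596

0.6596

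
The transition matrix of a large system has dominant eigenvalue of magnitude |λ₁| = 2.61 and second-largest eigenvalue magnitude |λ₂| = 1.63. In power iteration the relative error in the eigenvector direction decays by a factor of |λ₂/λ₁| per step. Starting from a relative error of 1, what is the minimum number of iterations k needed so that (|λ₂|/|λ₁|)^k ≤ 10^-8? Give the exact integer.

|λ₂/λ₁| = 1.63/2.61 = 0.62452
Need k ≥ ln(10^-8) / ln(0.62452) = -18.4207 / -0.4708 ≈ 39.129
Smallest integer k satisfying the bound: 40

40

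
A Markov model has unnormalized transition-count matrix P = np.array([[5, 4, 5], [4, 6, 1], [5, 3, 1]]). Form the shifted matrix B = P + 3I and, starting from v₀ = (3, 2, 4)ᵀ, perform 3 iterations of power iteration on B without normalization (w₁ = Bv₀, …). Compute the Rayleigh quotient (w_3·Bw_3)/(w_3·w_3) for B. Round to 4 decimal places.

μ ≈ 14.7213

B = P + 3I has rows (8, 4, 5); (4, 9, 1); (5, 3, 4)
w1 = Bv₀ = (52, 34, 37)
w2 = Bw1 = (737, 551, 510)
w3 = Bw2 = (10650, 8417, 7378)
Bw3 = (155758, 125731, 108013)
w3·Bw3 = 3514020441; w3·w3 = 238703273; μ ≈ 3514020441/238703273 = 14.7213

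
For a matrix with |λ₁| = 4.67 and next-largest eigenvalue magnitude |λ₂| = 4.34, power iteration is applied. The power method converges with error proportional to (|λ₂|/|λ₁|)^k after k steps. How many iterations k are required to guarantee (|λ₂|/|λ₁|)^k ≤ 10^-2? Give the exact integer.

|λ₂/λ₁| = 4.34/4.67 = 0.92934
Need k ≥ ln(10^-2) / ln(0.92934) = -4.6052 / -0.0733 ≈ 62.839
Smallest integer k satisfying the bound: 63

63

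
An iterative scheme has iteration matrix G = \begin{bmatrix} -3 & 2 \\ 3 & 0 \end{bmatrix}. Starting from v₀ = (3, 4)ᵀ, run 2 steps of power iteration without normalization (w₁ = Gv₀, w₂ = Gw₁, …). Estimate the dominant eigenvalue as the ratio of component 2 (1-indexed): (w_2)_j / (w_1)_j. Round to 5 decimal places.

w1 = Gv₀ = ((-3)·3 + 2·4; 3·3 + 0·4) = (-1, 9)
w2 = Gw1 = ((-3)·(-1) + 2·9; 3·(-1) + 0·9) = (21, -3)
Ratio at component: -3 / 9 = -0.33333

-0.33333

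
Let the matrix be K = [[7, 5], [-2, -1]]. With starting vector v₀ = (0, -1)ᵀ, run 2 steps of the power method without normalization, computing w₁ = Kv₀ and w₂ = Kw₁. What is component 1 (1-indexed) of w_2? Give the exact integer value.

w1 = Kv₀ = (7·0 + 5·(-1); (-2)·0 + (-1)·(-1)) = (-5, 1)
w2 = Kw1 = (7·(-5) + 5·1; (-2)·(-5) + (-1)·1) = (-30, 9)
The requested component of w2 is -30.

-30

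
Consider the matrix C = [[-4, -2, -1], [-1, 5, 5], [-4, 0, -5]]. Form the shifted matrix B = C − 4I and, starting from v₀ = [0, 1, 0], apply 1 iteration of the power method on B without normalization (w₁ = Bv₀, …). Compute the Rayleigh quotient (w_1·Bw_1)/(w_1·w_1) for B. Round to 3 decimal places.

-5.000

B = C − 4I has rows (-8, -2, -1); (-1, 1, 5); (-4, 0, -9)
w1 = Bv₀ = (-2, 1, 0)
Bw1 = (14, 3, 8)
w1·Bw1 = -25; w1·w1 = 5; μ ≈ -25/5 = -5.000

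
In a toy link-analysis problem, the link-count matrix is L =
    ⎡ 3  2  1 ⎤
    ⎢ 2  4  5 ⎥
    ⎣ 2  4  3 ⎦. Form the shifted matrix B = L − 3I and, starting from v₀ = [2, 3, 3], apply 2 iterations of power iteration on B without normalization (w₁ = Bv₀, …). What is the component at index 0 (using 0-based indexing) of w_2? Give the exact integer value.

60

B = L − 3I has rows (0, 2, 1); (2, 1, 5); (2, 4, 0)
w1 = Bv₀ = (0·2 + 2·3 + 1·3; 2·2 + 1·3 + 5·3; 2·2 + 4·3 + 0·3) = (9, 22, 16)
w2 = Bw1 = (0·9 + 2·22 + 1·16; 2·9 + 1·22 + 5·16; 2·9 + 4·22 + 0·16) = (60, 120, 106)
Requested component of w2: 60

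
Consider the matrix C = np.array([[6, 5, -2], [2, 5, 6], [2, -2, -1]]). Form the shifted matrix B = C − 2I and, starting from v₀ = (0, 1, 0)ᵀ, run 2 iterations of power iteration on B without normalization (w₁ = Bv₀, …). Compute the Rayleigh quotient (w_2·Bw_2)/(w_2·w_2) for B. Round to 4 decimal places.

μ ≈ 4.8635

B = C − 2I has rows (4, 5, -2); (2, 3, 6); (2, -2, -3)
w1 = Bv₀ = (4·0 + 5·1 + (-2)·0; 2·0 + 3·1 + 6·0; 2·0 + (-2)·1 + (-3)·0) = (5, 3, -2)
w2 = Bw1 = (4·5 + 5·3 + (-2)·(-2); 2·5 + 3·3 + 6·(-2); 2·5 + (-2)·3 + (-3)·(-2)) = (39, 7, 10)
Bw2 = (171, 159, 34)
w2·Bw2 = 8122; w2·w2 = 1670; μ ≈ 8122/1670 = 4.8635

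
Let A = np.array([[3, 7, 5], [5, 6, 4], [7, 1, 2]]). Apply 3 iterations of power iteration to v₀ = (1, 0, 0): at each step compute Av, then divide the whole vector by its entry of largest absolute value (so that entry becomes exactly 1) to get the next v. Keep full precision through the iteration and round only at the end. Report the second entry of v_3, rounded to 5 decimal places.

Av0 = (3.000000, 5.000000, 7.000000); divide by 7.000000 → v1 = (0.428571, 0.714286, 1.000000)
Av1 = (11.285714, 10.428571, 5.714286); divide by 11.285714 → v2 = (1.000000, 0.924051, 0.506329)
Av2 = (12.000000, 12.569620, 8.936709); divide by 12.569620 → v3 = (0.954683, 1.000000, 0.710977)
Requested entry of v3: 993/993 = 1.00000

1.00000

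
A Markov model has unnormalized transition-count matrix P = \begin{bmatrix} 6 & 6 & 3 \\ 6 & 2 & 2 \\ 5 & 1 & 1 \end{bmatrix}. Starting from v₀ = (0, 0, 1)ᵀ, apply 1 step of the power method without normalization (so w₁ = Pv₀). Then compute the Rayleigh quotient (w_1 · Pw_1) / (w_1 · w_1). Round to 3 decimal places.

λ ≈ 11.786

w1 = Pv₀ = (3, 2, 1)
Pw1 = (33, 24, 18)
w1·Pw1 = 3·33 + 2·24 + 1·18 = 165; w1·w1 = 3·3 + 2·2 + 1·1 = 14
λ ≈ 165/14 = 11.786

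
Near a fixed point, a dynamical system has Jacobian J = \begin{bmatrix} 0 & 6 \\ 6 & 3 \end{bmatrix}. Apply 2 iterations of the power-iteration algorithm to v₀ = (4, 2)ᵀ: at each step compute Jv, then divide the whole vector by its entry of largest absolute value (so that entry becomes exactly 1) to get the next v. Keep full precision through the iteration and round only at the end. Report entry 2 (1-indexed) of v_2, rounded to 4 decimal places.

Jv0 = (12.00000, 30.00000); divide by 30.00000 → v1 = (0.40000, 1.00000)
Jv1 = (6.00000, 5.40000); divide by 6.00000 → v2 = (1.00000, 0.90000)
Requested entry of v2: 162/180 = 0.9000

0.9000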